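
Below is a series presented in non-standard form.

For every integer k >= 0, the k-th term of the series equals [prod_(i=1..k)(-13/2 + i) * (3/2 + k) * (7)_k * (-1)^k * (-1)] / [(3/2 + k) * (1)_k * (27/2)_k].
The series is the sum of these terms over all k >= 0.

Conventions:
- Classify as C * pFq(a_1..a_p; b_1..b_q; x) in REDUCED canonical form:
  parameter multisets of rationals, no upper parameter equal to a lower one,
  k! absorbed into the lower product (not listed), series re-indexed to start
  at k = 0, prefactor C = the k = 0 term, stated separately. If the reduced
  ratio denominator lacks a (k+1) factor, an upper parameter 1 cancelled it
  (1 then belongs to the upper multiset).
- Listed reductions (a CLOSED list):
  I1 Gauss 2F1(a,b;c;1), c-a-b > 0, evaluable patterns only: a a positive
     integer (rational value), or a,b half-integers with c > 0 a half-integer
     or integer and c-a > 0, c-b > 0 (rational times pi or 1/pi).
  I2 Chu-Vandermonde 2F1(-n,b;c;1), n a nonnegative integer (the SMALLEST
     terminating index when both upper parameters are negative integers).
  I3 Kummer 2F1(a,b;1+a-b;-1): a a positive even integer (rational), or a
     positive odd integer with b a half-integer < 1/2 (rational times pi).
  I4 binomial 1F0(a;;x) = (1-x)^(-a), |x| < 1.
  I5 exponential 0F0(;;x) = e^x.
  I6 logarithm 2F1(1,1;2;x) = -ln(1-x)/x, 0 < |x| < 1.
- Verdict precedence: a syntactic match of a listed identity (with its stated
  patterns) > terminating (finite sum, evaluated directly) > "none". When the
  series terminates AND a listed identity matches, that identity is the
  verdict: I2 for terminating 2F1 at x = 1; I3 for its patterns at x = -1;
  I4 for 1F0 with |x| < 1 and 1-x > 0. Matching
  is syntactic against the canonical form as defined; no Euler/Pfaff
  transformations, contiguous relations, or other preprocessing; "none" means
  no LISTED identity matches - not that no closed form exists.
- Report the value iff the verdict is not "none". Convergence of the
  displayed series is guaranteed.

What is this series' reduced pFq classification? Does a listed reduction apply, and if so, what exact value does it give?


Canonical form: C = -1 times 2F1 with upper {-11/2, 7}, lower {27/2}, x = -1. Verdict: Kummer's theorem (I3) fires (x = -1; c = 27/2 equals 1+a-b for upper {-11/2, 7}: listed pattern). Value: (-929553625/268435456) * pi.

Structural cue: x = (-1) and k + 3/2 divides numerator and denominator alike; prefactor -1 after cancelling.
Consecutive-term ratio: r(k) = (-1) * (k-11/2) (k+7) / [(k+27/2) (k+1)] - poly over poly, x = (-1) from leading terms; C = -1 at k = 0.


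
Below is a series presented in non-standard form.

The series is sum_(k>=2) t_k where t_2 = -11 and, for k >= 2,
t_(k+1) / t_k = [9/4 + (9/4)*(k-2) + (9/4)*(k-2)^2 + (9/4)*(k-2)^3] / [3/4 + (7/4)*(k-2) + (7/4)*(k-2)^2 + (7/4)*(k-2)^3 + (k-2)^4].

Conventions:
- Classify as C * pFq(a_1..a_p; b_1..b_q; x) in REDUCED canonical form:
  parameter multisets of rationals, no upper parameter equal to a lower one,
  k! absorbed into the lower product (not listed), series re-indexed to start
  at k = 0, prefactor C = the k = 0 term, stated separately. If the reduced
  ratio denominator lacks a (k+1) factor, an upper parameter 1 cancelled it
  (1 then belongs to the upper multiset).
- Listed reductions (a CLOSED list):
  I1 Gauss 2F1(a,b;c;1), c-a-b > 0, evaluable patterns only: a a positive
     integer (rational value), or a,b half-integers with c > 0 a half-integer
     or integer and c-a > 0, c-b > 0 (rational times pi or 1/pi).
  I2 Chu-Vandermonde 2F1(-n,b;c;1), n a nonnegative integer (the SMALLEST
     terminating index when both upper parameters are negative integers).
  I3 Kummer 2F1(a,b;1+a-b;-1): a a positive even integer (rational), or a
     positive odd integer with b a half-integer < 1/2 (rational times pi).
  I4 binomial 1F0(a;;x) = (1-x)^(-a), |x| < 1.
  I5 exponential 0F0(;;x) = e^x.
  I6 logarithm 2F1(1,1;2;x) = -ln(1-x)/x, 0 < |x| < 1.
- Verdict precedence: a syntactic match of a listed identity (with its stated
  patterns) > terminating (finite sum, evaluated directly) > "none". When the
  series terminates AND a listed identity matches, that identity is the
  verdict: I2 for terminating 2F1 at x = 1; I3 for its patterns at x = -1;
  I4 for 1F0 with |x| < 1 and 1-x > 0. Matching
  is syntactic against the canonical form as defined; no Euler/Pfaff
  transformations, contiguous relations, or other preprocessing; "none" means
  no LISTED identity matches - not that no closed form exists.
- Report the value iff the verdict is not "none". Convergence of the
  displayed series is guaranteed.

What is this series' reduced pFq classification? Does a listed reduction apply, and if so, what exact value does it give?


Structural cue: from the first term -11: roots of the ratio polynomials (C = -11, x = 9/4) are the negated parameters.
Term ratio: r(k) = (9/4) * (k+1) / [(k+3/4) (k+1)] - rational in k, leading ratio (9/4); with t_0 = -11, classification follows.

At argument 9/4: a 1F1 with upper {1}, lower {3/4}, scaled by C = -11. Verdict: no listed reduction: x = 9/4 and upper {1} fail every I1-I6 pattern.


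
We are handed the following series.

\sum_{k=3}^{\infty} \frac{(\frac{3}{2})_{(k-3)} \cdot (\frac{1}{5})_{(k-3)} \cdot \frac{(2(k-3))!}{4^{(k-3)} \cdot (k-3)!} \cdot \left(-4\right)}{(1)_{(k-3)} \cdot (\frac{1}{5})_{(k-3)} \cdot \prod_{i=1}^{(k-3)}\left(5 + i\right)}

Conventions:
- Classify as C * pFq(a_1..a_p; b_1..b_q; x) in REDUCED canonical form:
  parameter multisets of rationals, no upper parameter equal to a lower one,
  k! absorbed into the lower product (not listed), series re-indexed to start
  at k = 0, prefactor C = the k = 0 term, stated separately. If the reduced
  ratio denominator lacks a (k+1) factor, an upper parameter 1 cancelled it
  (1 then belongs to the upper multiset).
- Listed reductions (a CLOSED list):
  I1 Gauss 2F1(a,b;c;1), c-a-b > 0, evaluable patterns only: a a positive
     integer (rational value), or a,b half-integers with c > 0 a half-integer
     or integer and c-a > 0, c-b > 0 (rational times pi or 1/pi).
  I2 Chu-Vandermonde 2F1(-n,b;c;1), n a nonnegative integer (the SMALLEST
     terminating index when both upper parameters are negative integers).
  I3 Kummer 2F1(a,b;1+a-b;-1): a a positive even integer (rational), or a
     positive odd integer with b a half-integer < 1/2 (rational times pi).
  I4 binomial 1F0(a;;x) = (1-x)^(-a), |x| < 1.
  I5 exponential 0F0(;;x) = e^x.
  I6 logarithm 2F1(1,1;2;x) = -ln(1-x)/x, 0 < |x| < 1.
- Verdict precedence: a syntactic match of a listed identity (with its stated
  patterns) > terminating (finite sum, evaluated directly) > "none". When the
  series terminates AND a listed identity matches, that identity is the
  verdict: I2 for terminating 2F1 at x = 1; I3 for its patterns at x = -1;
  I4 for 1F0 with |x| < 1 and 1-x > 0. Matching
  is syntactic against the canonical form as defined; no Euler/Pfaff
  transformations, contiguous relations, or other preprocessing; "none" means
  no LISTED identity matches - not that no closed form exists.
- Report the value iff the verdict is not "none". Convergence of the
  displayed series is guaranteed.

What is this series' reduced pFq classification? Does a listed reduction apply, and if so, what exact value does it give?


Reduced: x = 1, 2F1, upper = {\frac{1}{2}, \frac{3}{2}}, lower = {6}, C = -4. Verdict: this is Gauss's theorem I1 (half-integer case) (x = 1; upper {\frac{1}{2}, \frac{3}{2}} half-integers, c = 6 in the evaluable pattern). Hence: \left(-\frac{32768}{2205}\right) / \pi.

Structural cue: from the first term -4: the lower running product (C = -4, x = 1) is a rising factorial.
Step ratio: r(k) = 1 * (k+\frac{1}{2}) (k+\frac{3}{2}) / [(k+6) (k+1)] - rational in k, leading ratio 1; with t_0 = -4, classification follows.


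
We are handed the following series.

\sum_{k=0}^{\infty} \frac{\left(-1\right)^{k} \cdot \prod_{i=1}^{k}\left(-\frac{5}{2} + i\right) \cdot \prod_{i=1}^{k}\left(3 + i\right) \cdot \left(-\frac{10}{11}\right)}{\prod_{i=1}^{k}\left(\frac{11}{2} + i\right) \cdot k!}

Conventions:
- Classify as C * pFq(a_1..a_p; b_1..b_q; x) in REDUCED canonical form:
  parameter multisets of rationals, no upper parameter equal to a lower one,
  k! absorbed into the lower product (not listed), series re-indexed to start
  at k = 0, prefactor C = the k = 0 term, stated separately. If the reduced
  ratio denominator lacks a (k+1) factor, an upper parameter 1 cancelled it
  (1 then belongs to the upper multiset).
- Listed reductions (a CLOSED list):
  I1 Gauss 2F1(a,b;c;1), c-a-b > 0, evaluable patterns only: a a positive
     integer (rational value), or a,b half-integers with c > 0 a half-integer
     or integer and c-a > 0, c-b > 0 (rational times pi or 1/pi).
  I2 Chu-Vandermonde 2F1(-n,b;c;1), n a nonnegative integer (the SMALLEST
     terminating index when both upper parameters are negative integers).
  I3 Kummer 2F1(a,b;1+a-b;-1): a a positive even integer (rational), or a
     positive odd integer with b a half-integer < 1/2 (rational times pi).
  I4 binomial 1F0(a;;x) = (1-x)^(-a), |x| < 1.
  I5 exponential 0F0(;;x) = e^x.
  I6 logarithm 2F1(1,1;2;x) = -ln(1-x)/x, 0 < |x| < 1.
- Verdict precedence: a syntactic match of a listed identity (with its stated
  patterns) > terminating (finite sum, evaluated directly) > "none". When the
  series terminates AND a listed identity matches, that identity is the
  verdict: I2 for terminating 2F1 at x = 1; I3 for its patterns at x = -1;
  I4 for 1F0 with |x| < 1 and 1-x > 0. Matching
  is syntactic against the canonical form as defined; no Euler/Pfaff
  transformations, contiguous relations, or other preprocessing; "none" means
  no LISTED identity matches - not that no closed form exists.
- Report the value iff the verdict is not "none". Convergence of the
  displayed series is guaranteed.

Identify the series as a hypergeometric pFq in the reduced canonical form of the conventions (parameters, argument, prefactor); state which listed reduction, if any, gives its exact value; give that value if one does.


Prefactor -\frac{10}{11}, argument -1: 2F1 with upper {-\frac{3}{2}, 4} over lower {\frac{13}{2}}. Verdict at x = -1: the Kummer evaluation I3 matches (x = -1; c = \frac{13}{2} equals 1+a-b for upper {-\frac{3}{2}, 4}: listed pattern). Exact value: -\frac{15}{8}.

First insight: t_0 = -\frac{10}{11} here, and the lower running product (C = -10/11, x = -1) is a rising factorial.
Adjacent-term ratio: r(k) = -1 * (k-\frac{3}{2}) (k+4) / [(k+\frac{13}{2}) (k+1)] - poly over poly, x = -1 from leading terms; C = -\frac{10}{11} at k = 0.


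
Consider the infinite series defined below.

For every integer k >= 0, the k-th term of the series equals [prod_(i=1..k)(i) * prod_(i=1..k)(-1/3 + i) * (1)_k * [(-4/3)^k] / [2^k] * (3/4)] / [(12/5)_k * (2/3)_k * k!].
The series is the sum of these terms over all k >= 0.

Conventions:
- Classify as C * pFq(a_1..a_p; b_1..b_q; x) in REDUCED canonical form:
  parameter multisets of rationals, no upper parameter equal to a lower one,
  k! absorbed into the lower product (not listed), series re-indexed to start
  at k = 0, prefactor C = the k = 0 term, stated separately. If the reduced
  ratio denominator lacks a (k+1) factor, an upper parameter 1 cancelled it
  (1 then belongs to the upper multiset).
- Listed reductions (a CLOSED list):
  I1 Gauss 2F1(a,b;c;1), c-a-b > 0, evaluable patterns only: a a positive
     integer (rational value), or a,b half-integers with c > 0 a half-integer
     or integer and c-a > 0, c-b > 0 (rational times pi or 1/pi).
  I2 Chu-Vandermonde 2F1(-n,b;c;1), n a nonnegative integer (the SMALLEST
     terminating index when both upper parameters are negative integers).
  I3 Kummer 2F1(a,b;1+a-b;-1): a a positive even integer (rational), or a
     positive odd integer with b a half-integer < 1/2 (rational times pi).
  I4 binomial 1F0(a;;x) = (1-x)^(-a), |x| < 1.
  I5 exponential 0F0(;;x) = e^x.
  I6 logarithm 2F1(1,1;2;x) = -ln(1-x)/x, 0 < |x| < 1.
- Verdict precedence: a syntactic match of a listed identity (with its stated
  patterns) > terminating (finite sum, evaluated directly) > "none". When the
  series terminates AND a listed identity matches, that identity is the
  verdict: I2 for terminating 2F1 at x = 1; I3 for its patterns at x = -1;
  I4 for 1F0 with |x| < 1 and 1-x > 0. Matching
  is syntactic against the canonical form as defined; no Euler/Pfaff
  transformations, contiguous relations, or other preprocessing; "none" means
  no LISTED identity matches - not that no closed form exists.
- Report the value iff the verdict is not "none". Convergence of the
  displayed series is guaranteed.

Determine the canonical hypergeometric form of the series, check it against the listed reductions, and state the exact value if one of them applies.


x = -2/3 here; the reduced form reads 2F1, upper {1, 1}, lower {12/5}, C = 3/4. Verdict: none. A 2F1 with upper {1, 1} fits none of I1-I6 at x = -2/3; the sum runs forever.

Structural cue: x = (-2/3) and the running product (prefactor 3/4) telescopes to a rising factorial.
Consecutive-term ratio: r(k) = (-2/3) * (k+1) (k+1) / [(k+12/5) (k+1)] - rational; roots negated = parameters, x = (-2/3), C = 3/4.


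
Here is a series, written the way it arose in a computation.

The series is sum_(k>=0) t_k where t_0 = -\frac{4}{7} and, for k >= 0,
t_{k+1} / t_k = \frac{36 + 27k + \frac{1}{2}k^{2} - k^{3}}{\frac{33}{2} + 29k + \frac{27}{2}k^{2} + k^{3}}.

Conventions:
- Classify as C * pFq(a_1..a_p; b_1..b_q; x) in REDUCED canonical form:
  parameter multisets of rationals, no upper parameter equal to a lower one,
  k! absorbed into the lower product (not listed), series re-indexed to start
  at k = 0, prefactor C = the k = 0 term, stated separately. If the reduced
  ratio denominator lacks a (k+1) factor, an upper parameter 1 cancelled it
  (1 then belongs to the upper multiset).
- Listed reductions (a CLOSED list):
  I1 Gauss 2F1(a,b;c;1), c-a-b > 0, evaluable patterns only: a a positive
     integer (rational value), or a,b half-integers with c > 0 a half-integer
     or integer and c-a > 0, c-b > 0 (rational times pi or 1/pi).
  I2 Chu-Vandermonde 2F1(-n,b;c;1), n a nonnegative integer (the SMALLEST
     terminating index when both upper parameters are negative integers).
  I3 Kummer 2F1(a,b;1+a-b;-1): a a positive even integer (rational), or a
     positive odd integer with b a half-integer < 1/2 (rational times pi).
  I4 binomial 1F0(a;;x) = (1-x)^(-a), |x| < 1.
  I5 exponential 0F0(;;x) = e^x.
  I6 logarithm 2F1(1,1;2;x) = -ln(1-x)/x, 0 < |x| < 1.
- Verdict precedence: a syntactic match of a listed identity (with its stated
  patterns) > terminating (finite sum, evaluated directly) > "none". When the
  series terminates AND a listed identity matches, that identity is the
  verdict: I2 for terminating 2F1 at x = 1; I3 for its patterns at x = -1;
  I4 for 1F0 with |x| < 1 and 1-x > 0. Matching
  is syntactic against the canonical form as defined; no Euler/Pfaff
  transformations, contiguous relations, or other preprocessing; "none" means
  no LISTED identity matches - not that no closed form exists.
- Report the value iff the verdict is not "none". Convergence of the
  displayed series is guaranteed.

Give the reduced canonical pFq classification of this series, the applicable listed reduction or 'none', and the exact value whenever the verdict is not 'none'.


This is -\frac{4}{7} * 2F1(-6, 4; 11; -1) in reduced canonical form. Verdict: this is Kummer (I3) (x = -1; c = 11 equals 1+a-b for upper {-6, 4}: listed pattern). Sum: -\frac{30}{7}.

First insight: from the first term -\frac{4}{7}: cancel k + 3/2 from the displayed ratio first; then C = -4/7.
Ratio: r(k) = -1 * (k-6) (k+4) / [(k+11) (k+1)] - rational in k, leading ratio -1; with t_0 = -\frac{4}{7}, classification follows.


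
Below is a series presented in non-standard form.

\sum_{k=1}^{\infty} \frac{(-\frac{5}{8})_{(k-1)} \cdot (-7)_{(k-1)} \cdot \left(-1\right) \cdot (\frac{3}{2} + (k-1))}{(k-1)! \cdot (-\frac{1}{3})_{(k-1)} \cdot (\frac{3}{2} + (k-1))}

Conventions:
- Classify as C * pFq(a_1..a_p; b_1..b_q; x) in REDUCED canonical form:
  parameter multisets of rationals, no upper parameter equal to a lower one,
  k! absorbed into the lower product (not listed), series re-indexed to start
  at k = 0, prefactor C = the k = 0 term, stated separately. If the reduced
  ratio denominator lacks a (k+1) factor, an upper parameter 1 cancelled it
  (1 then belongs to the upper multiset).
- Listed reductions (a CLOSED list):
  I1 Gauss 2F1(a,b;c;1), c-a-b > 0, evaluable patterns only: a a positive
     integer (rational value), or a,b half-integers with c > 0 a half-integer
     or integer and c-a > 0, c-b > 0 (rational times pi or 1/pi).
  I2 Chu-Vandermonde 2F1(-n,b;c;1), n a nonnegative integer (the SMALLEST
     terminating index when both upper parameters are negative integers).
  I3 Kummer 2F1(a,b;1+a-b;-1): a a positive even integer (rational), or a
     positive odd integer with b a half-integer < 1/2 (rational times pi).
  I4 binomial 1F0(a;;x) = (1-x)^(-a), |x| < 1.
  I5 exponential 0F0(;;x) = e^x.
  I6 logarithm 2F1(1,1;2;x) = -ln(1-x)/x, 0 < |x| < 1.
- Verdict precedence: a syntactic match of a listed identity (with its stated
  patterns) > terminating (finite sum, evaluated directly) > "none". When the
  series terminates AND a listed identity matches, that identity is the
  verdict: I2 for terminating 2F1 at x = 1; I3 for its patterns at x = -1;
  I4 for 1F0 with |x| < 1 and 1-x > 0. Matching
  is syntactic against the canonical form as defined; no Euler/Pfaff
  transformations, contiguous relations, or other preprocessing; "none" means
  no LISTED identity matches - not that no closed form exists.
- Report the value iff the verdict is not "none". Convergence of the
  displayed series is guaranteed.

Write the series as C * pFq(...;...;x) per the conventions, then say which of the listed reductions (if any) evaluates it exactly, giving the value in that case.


Key observation: from the first term -1: k + 3/2 divides numerator and denominator alike; C = -1, x = 1 after cancelling.
Ratio: r(k) = 1 * (k-7) (k-\frac{5}{8}) / [(k-\frac{1}{3}) (k+1)] - rational; roots negated = parameters, x = 1, C = -1.

x = 1 here; the reduced form reads 2F1, upper {-7, -\frac{5}{8}}, lower {-\frac{1}{3}}, C = -1. Verdict at x = 1: the Chu-Vandermonde identity I2 matches (terminating 2F1 at x = 1 with n = 7, b = -5/8, c = -\frac{1}{3}). Exact value: \frac{4837340719}{1140850688}.


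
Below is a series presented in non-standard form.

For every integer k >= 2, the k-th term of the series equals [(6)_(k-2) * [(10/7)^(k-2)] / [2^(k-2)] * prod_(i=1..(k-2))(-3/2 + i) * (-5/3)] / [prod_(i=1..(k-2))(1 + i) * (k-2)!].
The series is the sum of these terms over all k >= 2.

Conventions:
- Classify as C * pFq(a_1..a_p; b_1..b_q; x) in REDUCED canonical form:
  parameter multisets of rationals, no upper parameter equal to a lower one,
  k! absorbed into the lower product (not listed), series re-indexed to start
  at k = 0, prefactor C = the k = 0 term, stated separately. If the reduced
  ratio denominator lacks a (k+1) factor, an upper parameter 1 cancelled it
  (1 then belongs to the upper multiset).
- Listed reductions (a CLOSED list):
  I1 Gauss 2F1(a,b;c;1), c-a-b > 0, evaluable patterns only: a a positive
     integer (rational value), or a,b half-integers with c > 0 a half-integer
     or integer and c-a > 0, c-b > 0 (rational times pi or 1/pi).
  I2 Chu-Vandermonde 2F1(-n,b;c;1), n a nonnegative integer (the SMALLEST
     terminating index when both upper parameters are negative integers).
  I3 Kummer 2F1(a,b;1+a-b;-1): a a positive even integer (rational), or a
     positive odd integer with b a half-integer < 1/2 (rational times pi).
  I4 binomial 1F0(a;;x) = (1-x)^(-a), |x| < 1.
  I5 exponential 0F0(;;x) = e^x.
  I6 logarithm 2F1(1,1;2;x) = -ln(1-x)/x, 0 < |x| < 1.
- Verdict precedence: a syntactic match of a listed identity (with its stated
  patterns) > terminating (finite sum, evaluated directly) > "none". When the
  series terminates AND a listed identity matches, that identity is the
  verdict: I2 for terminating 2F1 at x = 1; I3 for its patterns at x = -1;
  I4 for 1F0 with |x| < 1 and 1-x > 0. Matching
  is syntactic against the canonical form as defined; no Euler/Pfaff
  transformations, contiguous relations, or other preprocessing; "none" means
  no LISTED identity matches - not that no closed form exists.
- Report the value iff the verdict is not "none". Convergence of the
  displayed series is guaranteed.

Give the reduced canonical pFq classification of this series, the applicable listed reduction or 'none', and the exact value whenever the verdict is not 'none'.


Prefactor -5/3, argument 5/7: 2F1 with upper {-1/2, 6} over lower {2}. Verdict: none - at argument 5/7 the multisets {-1/2, 6} ; {2} match no listed identity.

Structural cue: t_0 being -5/3, the running product (C = -5/3) telescopes to a rising factorial.
Adjacent-term ratio: r(k) = (5/7) * (k-1/2) (k+6) / [(k+2) (k+1)] - rational in k. x = (5/7); t_0 = -5/3; negate the roots.


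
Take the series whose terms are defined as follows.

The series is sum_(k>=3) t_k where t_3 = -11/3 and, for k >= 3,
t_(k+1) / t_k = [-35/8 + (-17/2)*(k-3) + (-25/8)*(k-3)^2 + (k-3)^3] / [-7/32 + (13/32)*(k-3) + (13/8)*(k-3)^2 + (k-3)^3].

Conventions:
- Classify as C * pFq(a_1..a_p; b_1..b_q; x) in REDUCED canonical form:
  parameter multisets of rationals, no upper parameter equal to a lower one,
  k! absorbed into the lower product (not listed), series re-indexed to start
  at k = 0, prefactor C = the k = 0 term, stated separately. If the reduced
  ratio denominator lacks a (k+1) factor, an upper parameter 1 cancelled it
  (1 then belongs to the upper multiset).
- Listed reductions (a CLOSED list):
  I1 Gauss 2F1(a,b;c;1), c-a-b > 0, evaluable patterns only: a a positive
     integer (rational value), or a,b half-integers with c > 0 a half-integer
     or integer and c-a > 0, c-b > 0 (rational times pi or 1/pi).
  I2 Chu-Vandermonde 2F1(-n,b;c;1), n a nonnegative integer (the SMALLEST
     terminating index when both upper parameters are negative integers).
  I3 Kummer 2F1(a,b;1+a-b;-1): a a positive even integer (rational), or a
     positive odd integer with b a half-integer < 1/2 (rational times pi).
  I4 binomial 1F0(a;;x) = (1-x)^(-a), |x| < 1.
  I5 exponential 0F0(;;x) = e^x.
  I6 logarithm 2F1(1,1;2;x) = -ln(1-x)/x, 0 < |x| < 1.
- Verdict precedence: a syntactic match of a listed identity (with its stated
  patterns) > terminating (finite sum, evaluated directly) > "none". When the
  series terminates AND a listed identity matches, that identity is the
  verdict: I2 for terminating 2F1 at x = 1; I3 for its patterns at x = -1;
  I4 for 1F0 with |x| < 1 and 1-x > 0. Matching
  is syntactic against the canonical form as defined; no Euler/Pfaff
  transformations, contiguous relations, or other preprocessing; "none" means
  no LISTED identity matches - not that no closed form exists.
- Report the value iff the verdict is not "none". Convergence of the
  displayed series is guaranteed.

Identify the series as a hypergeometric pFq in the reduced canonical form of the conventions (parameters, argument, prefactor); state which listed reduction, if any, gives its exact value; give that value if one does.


At argument 1: a 2F1 with upper {-5, 1}, lower {-1/4}, scaled by C = -11/3. Verdict at x = 1: the Chu-Vandermonde identity I2 matches (terminating 2F1 at x = 1 with n = 5, b = 1, c = -1/4). Value: 11/9.

The tell: with t_0 = -11/3, the expanded ratio factors over Q; C = -11/3, x = 1, roots give parameters.
Step ratio: r(k) = 1 * (k-5) (k+1) / [(k-1/4) (k+1)] - rational; roots negated = parameters, x = 1, C = -11/3.


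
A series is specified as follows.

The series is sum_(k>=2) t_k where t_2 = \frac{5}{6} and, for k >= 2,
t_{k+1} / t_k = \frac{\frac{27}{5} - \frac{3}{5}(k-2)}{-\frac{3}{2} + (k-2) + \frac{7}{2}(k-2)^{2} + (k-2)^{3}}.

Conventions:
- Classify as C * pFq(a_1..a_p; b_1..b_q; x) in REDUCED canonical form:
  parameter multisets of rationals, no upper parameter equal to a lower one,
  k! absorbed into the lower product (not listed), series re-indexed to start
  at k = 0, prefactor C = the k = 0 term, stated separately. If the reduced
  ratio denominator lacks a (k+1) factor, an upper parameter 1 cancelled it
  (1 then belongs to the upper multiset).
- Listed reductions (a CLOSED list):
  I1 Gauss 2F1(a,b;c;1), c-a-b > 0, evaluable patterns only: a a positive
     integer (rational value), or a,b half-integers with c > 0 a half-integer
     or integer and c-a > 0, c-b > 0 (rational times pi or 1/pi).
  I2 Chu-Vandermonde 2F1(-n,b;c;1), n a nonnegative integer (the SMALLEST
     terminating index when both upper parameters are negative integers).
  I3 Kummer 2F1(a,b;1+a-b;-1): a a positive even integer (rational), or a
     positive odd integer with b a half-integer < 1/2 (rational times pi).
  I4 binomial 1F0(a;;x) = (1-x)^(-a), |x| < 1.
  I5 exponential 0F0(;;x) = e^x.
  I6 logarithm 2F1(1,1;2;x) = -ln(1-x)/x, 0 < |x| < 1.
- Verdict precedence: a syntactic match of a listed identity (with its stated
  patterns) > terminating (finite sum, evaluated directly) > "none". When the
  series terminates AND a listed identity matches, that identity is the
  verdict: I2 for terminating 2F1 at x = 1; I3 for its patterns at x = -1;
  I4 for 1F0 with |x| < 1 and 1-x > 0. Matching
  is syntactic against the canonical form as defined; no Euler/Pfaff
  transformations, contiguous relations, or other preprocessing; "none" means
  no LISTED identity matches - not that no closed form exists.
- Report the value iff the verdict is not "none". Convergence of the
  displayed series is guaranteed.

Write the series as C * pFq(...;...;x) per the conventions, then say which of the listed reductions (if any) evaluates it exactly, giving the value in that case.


Reduced: x = -\frac{3}{5}, 1F2, upper = {-9}, lower = {-\frac{1}{2}, 3}, C = \frac{5}{6}. Verdict: terminating - upper -9 stops the sum at k = 9; the 10 terms are added exactly. Its exact value is -\frac{731627656327987}{112905761718750}.

Structural cue: t_0 = \frac{5}{6} here, and roots of the ratio polynomials (prefactor 5/6) are the negated parameters.
Consecutive-term ratio: r(k) = -\frac{3}{5} * (k-9) / [(k-\frac{1}{2}) (k+3) (k+1)] - rational in k. x = -\frac{3}{5}; t_0 = \frac{5}{6}; negate the roots.


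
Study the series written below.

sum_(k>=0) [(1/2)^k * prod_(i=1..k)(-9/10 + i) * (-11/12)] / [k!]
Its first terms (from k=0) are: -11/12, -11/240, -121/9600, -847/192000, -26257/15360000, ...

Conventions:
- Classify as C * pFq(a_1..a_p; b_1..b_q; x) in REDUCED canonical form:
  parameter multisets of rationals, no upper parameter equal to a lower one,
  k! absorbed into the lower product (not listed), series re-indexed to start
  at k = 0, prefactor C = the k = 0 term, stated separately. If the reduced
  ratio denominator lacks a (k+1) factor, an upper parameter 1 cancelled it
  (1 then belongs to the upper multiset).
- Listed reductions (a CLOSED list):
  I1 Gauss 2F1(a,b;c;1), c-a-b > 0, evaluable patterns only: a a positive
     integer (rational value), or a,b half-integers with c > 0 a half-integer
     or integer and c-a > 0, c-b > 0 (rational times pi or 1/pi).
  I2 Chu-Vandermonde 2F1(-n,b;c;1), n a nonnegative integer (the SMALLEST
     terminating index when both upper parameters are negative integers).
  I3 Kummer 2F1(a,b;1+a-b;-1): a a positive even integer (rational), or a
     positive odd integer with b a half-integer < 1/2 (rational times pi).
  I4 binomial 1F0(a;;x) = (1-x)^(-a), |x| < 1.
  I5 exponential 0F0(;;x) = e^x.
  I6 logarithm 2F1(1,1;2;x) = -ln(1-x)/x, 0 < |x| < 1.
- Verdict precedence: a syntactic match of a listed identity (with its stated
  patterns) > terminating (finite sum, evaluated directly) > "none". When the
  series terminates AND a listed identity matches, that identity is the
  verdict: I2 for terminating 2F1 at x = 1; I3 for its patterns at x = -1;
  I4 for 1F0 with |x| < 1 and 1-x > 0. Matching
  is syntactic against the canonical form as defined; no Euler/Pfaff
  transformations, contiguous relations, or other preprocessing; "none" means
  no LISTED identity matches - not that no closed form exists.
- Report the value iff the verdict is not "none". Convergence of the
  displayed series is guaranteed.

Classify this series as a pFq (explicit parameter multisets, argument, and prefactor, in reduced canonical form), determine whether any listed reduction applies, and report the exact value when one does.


At argument 1/2: a 1F0 with upper {1/10}, lower {-}, scaled by C = -11/12. Verdict (x = 1/2): the binomial series (I4) applies (the 1F0 binomial series: exponent -1/10, x = 1/2). Sum: (-11/12) * (1/2)^(-1/10).

First insight: from the first term -11/12: the running product (C = -11/12, x = 1/2) telescopes to a rising factorial.
Adjacent-term ratio: r(k) = (1/2) * (k+1/10) / [(k+1)] ; factor over Q: parameters, x = (1/2), and C = -11/12.


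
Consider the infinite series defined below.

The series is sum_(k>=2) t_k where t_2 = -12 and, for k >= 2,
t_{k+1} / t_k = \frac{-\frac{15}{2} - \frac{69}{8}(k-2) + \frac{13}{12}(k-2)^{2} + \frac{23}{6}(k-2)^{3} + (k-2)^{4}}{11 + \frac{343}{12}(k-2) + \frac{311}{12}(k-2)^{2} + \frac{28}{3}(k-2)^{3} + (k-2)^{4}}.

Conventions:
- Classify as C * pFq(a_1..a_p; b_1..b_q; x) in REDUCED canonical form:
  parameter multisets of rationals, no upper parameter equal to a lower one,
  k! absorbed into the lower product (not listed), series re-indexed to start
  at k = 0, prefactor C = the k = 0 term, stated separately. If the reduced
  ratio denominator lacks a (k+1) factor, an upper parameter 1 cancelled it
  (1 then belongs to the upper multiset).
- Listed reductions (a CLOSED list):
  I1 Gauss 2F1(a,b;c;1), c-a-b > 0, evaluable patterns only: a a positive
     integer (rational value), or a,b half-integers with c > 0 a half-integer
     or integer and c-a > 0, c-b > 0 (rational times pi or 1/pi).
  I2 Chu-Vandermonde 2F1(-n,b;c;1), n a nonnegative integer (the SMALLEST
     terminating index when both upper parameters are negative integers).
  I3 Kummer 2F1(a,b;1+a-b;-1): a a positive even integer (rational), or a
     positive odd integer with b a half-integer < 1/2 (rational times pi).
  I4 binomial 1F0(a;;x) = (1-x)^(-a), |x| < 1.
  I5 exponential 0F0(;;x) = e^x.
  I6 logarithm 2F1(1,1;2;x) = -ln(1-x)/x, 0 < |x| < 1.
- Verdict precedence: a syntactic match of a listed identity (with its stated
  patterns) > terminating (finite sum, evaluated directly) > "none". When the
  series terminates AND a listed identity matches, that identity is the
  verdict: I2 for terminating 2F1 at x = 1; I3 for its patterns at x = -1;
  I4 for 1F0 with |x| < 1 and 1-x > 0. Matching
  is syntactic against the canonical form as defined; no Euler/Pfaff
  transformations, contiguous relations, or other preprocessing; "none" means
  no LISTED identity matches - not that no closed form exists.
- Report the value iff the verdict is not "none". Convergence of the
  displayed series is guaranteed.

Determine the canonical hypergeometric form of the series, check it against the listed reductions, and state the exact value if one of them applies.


Structural cue: t_0 being -12, cancel k + 3/2 from the displayed ratio first; then prefactor -12.
Consecutive-term ratio: r(k) = 1 * (k-\frac{3}{2}) (k+\frac{5}{2}) / [(k+\frac{11}{2}) (k+1)] - rational in k, leading ratio 1; with t_0 = -12, classification follows.

Classification (C = -12): 2F1 with upper {-\frac{3}{2}, \frac{5}{2}}, lower {\frac{11}{2}}, argument x = 1. Verdict at x = 1: the half-integer Gauss pattern (I1) matches (x = 1; upper {-\frac{3}{2}, \frac{5}{2}} half-integers, c = \frac{11}{2} in the evaluable pattern). Value: \left(-\frac{6615}{4096}\right) \cdot \pi.


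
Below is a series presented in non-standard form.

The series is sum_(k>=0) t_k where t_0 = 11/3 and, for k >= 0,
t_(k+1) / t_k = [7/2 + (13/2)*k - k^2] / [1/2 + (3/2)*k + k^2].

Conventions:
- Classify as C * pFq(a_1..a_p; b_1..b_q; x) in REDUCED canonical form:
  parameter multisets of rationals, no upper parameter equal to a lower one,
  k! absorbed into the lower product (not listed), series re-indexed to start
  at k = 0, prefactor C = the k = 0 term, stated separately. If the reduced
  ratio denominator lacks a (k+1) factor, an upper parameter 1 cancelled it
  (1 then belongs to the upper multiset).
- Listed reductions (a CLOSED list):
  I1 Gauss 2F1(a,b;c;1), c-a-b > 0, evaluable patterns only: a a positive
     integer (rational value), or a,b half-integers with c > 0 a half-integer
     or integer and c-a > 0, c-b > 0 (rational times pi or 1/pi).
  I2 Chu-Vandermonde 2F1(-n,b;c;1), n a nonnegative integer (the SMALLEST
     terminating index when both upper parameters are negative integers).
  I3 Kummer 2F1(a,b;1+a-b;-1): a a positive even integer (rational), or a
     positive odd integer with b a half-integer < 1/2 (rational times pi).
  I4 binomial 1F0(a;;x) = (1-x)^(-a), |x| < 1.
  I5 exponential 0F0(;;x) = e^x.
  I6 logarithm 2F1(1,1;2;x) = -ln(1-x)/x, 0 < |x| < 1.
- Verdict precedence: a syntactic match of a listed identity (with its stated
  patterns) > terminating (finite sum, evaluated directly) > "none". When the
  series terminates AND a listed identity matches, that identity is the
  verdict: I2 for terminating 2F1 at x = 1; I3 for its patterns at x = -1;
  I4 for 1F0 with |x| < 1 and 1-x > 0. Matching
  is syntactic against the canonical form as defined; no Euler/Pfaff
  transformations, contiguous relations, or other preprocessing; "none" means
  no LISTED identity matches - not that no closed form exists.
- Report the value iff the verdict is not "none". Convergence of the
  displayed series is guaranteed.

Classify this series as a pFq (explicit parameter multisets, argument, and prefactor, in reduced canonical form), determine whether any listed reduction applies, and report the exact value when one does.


The series (x = -1) is 1F0: upper {-7}, lower {-}, prefactor 11/3. Verdict: terminating - no listed pattern fits, but -7 in the upper list cuts the series at k = 7; direct evaluation. Sum: 1408/3.

Key step: from the first term 11/3: cancel k + 1/2 from the displayed ratio first; then prefactor 11/3.
Ratio: r(k) = (-1) * (k-7) / [(k+1)] ; factor over Q: parameters, x = (-1), and C = 11/3.


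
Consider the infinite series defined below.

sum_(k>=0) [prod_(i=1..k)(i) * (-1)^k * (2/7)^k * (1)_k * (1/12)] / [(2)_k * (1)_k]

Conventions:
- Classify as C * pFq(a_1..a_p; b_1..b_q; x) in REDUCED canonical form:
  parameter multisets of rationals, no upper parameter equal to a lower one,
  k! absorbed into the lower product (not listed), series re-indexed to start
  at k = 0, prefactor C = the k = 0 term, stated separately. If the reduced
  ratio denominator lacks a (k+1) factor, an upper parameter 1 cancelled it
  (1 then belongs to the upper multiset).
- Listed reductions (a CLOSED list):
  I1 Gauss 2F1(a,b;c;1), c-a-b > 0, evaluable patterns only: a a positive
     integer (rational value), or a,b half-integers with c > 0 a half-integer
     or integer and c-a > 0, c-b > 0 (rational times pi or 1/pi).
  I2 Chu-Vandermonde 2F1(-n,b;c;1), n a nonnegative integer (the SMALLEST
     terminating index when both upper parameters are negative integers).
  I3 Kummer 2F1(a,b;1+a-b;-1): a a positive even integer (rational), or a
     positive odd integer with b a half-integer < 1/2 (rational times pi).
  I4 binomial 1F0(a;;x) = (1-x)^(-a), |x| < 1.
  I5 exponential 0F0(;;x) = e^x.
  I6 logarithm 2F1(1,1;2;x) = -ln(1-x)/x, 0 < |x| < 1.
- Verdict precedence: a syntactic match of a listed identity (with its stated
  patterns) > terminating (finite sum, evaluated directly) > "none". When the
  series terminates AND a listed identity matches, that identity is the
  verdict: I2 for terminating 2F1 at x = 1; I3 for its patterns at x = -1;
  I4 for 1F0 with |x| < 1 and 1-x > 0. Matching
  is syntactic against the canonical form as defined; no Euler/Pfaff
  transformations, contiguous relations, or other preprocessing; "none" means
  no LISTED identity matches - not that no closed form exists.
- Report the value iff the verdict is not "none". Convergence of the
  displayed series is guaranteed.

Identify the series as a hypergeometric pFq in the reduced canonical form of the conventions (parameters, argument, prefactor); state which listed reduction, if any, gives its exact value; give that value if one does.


At argument -2/7: a 2F1 with upper {1, 1}, lower {2}, scaled by C = 1/12. Verdict: this is logarithm (I6) (the logarithm: parameters (1,1;2), x = -2/7). Sum: (7/24) * ln(9/7).

Key step: from the first term 1/12: the running product (C = 1/12, x = -2/7) telescopes to a rising factorial.
Consecutive-term ratio: r(k) = (-2/7) * (k+1) (k+1) / [(k+2) (k+1)] - rational in k. x = (-2/7); t_0 = 1/12; negate the roots.


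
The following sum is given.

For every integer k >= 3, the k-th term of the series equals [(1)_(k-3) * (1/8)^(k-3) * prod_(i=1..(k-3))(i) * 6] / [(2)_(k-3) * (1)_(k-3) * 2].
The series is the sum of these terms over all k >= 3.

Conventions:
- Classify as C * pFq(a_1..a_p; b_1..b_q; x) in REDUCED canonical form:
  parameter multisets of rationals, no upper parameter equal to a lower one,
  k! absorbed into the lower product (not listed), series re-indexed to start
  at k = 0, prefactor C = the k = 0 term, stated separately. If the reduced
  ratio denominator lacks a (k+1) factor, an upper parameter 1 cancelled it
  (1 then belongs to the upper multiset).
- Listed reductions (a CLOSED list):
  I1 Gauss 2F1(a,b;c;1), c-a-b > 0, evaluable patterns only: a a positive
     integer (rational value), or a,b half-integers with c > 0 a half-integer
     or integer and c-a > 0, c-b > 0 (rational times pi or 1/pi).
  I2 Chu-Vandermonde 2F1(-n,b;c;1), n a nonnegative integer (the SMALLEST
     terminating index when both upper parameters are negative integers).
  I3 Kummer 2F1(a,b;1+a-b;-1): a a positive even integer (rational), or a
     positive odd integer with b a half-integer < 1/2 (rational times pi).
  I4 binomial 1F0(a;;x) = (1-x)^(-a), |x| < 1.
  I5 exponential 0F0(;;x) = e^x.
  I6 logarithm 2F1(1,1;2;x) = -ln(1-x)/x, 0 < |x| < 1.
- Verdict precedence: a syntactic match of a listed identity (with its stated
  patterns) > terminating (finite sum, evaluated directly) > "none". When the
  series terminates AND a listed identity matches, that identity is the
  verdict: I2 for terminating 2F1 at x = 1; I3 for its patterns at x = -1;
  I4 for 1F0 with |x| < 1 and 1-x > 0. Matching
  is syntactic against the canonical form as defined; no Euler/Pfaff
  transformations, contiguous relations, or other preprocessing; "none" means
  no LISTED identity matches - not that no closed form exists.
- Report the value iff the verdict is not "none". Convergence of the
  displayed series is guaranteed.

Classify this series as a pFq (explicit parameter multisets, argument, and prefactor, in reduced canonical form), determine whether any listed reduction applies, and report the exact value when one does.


Classification (C = 3): 2F1 with upper {1, 1}, lower {2}, argument x = 1/8. Verdict (x = 1/8): the I6 logarithm reduction applies (the logarithm: parameters (1,1;2), x = 1/8). Sum: (-24) * ln(7/8).

Key step: t_0 = 3 here, and (1)_k (C = 3, x = 1/8) is k! itself.
Term ratio: r(k) = (1/8) * (k+1) (k+1) / [(k+2) (k+1)] - poly over poly, x = (1/8) from leading terms; C = 3 at k = 0.


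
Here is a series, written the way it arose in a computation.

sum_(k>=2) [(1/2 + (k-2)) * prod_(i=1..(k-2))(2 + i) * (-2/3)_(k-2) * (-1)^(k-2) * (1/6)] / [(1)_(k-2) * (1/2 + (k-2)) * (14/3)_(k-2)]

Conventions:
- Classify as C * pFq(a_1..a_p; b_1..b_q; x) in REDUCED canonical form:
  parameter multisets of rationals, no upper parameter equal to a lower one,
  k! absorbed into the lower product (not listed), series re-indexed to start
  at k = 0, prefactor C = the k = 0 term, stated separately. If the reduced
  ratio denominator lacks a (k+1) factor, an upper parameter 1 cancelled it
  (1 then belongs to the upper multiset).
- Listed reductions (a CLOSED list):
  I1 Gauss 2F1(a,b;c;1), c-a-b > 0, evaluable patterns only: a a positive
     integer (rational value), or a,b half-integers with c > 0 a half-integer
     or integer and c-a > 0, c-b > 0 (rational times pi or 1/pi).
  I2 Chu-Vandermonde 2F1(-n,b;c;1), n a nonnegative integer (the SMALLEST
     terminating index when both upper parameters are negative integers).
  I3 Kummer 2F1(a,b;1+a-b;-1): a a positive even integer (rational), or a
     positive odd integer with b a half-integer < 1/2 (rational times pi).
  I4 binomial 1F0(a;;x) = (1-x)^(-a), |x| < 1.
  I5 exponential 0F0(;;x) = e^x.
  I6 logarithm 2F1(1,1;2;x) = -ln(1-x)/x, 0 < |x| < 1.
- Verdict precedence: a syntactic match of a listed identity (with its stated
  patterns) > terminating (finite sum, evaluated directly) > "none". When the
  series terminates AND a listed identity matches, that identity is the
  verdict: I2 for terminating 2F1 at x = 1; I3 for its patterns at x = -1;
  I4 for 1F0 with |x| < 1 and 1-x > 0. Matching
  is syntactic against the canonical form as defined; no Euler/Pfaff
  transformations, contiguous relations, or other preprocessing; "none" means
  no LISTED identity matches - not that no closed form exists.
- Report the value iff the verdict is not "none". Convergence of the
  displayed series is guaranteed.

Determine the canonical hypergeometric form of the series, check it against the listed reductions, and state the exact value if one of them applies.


First insight: with t_0 = 1/6, k + 1/2 divides numerator and denominator alike; C = 1/6 after cancelling.
Term ratio: r(k) = (-1) * (k-2/3) (k+3) / [(k+14/3) (k+1)] - rational in k. x = (-1); t_0 = 1/6; negate the roots.

Canonical form: C = 1/6 times 2F1 with upper {-2/3, 3}, lower {14/3}, x = -1. Verdict: no listed reduction: x = -1 and upper {-2/3, 3} fail every I1-I6 pattern.
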